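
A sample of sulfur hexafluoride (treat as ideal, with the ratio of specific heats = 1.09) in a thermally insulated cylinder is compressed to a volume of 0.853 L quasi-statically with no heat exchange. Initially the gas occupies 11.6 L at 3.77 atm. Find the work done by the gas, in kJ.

W ≈ -13.0 kJ

P₂ = P₁(V₁/V₂)^γ = 3.77×(11.6/0.853)^(1.09) = 64.84 atm.
For a reversible adiabat, W_by_gas = (P₁V₁ − P₂V₂)/(γ−1).
W_by = (382000×0.0116 − 6.57×10^6×0.000853) / (0.09) = -13040 J.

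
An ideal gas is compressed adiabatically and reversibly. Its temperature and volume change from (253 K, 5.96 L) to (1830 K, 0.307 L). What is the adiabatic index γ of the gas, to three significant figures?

γ ≈ 1.67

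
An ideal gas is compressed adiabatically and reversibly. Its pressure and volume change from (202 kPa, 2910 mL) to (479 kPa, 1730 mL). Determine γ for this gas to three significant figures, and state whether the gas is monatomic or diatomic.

γ ≈ 1.66; monatomic

PV^γ = const ⇒ γ = ln(P₂/P₁) / ln(V₁/V₂).
γ = ln(479/202) / ln(2910/1730) = 1.66.
γ ≈ 1.66 is close to 5/3, so the gas is monatomic.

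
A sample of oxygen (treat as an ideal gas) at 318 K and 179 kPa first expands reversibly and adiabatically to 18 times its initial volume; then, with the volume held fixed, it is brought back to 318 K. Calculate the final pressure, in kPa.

P₃ ≈ 9.94 kPa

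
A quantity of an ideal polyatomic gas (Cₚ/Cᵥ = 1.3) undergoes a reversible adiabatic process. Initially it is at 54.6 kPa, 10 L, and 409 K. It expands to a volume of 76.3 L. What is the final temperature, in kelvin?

For a reversible adiabat TV^(γ−1) is constant, so T₂ = T₁ (V₁/V₂)^(γ−1).
T₂ = 409 × (10/76.3)^(0.3) = 222.3 K.

T₂ ≈ 222 K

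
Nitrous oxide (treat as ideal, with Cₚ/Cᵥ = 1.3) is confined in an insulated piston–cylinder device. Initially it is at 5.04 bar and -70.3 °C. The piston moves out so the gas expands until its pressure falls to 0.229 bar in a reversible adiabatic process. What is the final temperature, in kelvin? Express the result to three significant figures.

Adiabatic: T₂/T₁ = (P₂/P₁)^((γ−1)/γ).
T₁ = -70.3 °C = 202.8 K.
T₂ = 202.8 × (0.229/5.04)^(0.231) = 99.39 K.

T₂ ≈ 99.4 K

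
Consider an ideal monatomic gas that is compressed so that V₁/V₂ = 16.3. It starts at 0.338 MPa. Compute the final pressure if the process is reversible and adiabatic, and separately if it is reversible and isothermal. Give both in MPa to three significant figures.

For a monatomic ideal gas γ = 5/3.
Isothermal: P₂ = P₁(V₁/V₂) = 0.338×16.3 = 5.509 MPa.
Adiabatic: P₂ = P₁(V₁/V₂)^γ = 0.338×16.3^(5/3) = 35.42 MPa.

adiabatic: 35.4 MPa; isothermal: 5.51 MPa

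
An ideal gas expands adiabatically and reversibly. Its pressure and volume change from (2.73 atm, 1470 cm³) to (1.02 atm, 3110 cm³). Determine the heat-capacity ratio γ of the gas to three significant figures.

γ ≈ 1.31

PV^γ = const ⇒ γ = ln(P₂/P₁) / ln(V₁/V₂).
γ = ln(1.02/2.73) / ln(1470/3110) = 1.314.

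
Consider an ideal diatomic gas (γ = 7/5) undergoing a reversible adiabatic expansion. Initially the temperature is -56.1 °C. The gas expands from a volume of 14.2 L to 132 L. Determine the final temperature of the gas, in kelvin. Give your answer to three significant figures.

Adiabatic: T₁V₁^(γ−1) = T₂V₂^(γ−1) ⇒ T₂ = T₁ (V₁/V₂)^(γ−1).
T₁ = -56.1 °C = 217 K.
T₂ = 217 × (14.2/132)^(2/5) = 88.97 K.

T₂ ≈ 89.0 K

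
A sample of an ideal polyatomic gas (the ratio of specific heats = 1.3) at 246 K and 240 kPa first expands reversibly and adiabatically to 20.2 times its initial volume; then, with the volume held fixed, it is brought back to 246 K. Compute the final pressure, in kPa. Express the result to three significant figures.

Adiabatic step (PV^γ = const): P₂ = 240×(1/20.2)^(1.3) = 4.822 kPa; T₂ = 246×(1/20.2)^(0.3) = 99.85 K.
Isochoric: P₃ = P₂(T₃/T₂) = 4.822 × (246/99.85) = 11.88 kPa.

P₃ ≈ 11.9 kPa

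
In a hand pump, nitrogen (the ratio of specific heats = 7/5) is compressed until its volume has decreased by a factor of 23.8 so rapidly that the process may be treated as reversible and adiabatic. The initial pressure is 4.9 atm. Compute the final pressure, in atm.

Adiabatic: P₁V₁^γ = P₂V₂^γ ⇒ P₂ = P₁ (V₁/V₂)^γ.
P₂ = 4.9 × 23.8^(7/5) = 414.4 atm.

P₂ ≈ 414 atm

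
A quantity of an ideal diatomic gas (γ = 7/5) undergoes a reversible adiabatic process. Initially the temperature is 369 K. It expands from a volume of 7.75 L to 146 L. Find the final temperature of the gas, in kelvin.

For a reversible adiabat TV^(γ−1) is constant, so T₂ = T₁ (V₁/V₂)^(γ−1).
T₂ = 369 × (7.75/146)^(2/5) = 114 K.

T₂ ≈ 114 K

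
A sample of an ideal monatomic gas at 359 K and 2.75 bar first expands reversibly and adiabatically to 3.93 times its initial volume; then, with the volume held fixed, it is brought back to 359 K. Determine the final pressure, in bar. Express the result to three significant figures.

P₃ ≈ 0.700 bar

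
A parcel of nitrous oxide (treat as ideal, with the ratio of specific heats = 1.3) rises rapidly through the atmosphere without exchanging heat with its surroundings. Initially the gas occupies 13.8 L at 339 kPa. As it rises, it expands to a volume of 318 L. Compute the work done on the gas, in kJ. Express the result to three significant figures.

P₂ = P₁(V₁/V₂)^γ = 339×(13.8/318)^(1.3) = 5.74 kPa.
For a reversible adiabat, W_by_gas = (P₁V₁ − P₂V₂)/(γ−1).
W_by = (339000×0.0138 − 5740×0.318) / (0.3) = 9510 J.
W_on_gas = −W_by = -9510 J.

W ≈ -9.51 kJ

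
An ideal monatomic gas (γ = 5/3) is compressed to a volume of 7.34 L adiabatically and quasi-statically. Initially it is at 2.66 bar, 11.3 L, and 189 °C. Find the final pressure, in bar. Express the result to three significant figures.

Adiabatic: P₁V₁^γ = P₂V₂^γ ⇒ P₂ = P₁ (V₁/V₂)^γ.
P₂ = 2.66 × (11.3/7.34)^(5/3) = 5.46 bar.

P₂ ≈ 5.46 bar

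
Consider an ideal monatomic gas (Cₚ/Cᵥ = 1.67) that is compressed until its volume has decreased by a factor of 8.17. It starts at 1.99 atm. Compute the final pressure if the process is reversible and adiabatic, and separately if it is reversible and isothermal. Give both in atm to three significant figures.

adiabatic: 66.4 atm; isothermal: 16.3 atm

Isothermal: P₂ = P₁(V₁/V₂) = 1.99×8.17 = 16.26 atm.
Adiabatic: P₂ = P₁(V₁/V₂)^γ = 1.99×8.17^(1.67) = 66.41 atm.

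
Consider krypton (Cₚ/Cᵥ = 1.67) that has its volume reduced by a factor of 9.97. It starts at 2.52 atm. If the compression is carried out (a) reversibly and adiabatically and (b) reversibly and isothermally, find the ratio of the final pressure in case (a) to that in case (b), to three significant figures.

Isothermal: P_b = P₁(V₁/V₂) = 2.52×9.97.
Adiabatic: P_a = P₁(V₁/V₂)^γ = 2.52×9.97^(1.67).
P_a/P_b = (V₁/V₂)^(γ−1) = 9.97^(0.67) = 4.668.

P_adiabatic / P_isothermal ≈ 4.67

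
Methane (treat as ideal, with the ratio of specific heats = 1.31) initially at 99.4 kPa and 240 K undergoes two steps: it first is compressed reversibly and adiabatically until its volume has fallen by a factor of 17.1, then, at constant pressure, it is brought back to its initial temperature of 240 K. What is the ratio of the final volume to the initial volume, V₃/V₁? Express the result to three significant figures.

Adiabatic step: V₂/V₁ = 0.05848; T₂ = T₁·17.1^(0.31) = 578.7 K.
Isobaric step: V₃/V₂ = T₃/T₂ = 240/578.7.
V₃/V₁ = (V₂/V₁)(V₃/V₂) = 0.05848 × (240/578.7) = 0.02425.

V₃/V₁ ≈ 0.0243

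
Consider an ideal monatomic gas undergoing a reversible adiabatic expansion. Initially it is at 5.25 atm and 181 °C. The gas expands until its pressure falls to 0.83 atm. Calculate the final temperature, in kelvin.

Adiabatic: T₂/T₁ = (P₂/P₁)^((γ−1)/γ).
For a monatomic ideal gas γ = 5/3, so (γ−1)/γ = 2/5.
T₁ = 181 °C = 454.1 K.
T₂ = 454.1 × (0.83/5.25)^(2/5) = 217.2 K.

T₂ ≈ 217 K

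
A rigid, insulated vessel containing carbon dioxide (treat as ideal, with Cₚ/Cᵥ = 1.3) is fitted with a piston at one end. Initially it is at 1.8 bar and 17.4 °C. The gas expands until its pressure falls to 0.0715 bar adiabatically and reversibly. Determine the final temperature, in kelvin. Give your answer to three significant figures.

Adiabatic: T₂/T₁ = (P₂/P₁)^((γ−1)/γ).
T₁ = 17.4 °C = 290.5 K.
T₂ = 290.5 × (0.0715/1.8)^(0.231) = 138 K.

T₂ ≈ 138 K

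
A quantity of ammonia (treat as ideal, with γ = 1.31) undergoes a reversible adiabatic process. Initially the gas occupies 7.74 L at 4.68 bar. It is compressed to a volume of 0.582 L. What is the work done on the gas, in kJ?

P₂ = P₁(V₁/V₂)^γ = 4.68×(7.74/0.582)^(1.31) = 138.8 bar.
For a reversible adiabat, W_by_gas = (P₁V₁ − P₂V₂)/(γ−1).
W_by = (468000×0.00774 − 1.388×10^7×0.000582) / (0.31) = -14380 J.
W_on_gas = −W_by = 14380 J.

W ≈ 14.4 kJ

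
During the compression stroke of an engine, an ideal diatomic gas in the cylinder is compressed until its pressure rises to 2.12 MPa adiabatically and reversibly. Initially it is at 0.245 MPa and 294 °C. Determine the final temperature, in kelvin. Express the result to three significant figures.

T₂ ≈ 1050 K

Along an adiabat T P^((1−γ)/γ) is constant, so T₂ = T₁ (P₂/P₁)^((γ−1)/γ).
For a diatomic ideal gas γ = 7/5, so (γ−1)/γ = 2/7.
T₁ = 294 °C = 567.1 K.
T₂ = 567.1 × (2.12/0.245)^(2/7) = 1051 K.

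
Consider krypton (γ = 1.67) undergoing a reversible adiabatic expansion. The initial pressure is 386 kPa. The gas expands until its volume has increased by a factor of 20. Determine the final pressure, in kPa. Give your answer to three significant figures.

P₂ ≈ 2.59 kPa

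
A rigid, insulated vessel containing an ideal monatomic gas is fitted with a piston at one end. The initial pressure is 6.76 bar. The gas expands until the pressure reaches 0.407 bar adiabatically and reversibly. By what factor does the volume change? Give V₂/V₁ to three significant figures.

V₂/V₁ ≈ 5.40

From PV^γ = const, V₂/V₁ = (P₁/P₂)^(1/γ).
For a monatomic ideal gas γ = 5/3.
V₂/V₁ = (6.76/0.407)^(3/5) = 5.398.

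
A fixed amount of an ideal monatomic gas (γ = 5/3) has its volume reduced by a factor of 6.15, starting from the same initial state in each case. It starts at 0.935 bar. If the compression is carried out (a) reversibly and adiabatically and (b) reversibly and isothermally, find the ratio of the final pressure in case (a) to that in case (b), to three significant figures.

Isothermal: P_b = P₁(V₁/V₂) = 0.935×6.15.
Adiabatic: P_a = P₁(V₁/V₂)^γ = 0.935×6.15^(5/3).
P_a/P_b = (V₁/V₂)^(γ−1) = 6.15^(2/3) = 3.357.

P_adiabatic / P_isothermal ≈ 3.36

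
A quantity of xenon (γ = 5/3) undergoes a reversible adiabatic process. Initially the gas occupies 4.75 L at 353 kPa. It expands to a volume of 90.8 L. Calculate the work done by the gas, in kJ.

W ≈ 2.16 kJ

P₂ = P₁(V₁/V₂)^γ = 353×(4.75/90.8)^(5/3) = 2.583 kPa.
For a reversible adiabat, W_by_gas = (P₁V₁ − P₂V₂)/(γ−1).
W_by = (353000×0.00475 − 2583×0.0908) / (2/3) = 2163 J.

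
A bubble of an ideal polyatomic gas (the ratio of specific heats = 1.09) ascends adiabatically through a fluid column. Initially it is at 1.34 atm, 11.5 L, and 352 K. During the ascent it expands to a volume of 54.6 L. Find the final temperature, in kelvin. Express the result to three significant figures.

For a reversible adiabat TV^(γ−1) is constant, so T₂ = T₁ (V₁/V₂)^(γ−1).
T₂ = 352 × (11.5/54.6)^(0.09) = 306 K.

T₂ ≈ 306 K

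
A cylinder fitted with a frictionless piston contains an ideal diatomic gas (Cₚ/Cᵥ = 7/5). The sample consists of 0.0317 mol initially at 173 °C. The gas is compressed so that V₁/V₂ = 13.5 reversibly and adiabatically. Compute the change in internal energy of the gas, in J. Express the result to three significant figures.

For a reversible adiabat TV^(γ−1) is constant, so T₂ = T₁ (V₁/V₂)^(γ−1).
T₁ = 173 °C = 446.1 K.
T₂ = 446.1 × 13.5^(2/5) = 1264 K.
Q = 0, so ΔU = W_on_gas = nCᵥΔT with Cᵥ = R/(γ−1) = 20.79 J/(mol·K).
ΔU = 0.0317 × 20.79 × (1264 − 446.1) = 538.6 J.

ΔU ≈ 539 J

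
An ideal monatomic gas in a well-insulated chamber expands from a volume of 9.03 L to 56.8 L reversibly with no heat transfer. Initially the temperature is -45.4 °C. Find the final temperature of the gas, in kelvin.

T₂ ≈ 66.8 K

Adiabatic: T₁V₁^(γ−1) = T₂V₂^(γ−1) ⇒ T₂ = T₁ (V₁/V₂)^(γ−1).
For a monatomic ideal gas γ = 5/3, so γ−1 = 2/3.
T₁ = -45.4 °C = 227.7 K.
T₂ = 227.7 × (9.03/56.8)^(2/3) = 66.84 K.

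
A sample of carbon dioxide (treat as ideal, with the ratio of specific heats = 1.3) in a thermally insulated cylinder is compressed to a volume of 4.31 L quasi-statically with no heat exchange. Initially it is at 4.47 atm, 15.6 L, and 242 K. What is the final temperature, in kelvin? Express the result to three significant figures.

T₂ ≈ 356 K

Adiabatic: T₁V₁^(γ−1) = T₂V₂^(γ−1) ⇒ T₂ = T₁ (V₁/V₂)^(γ−1).
T₂ = 242 × (15.6/4.31)^(0.3) = 356 K.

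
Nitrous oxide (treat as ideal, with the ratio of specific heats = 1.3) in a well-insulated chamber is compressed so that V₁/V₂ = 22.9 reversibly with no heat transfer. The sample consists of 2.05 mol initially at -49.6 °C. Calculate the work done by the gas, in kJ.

W ≈ -19.8 kJ

For a reversible adiabat TV^(γ−1) is constant, so T₂ = T₁ (V₁/V₂)^(γ−1).
T₁ = -49.6 °C = 223.5 K.
T₂ = 223.5 × 22.9^(0.3) = 571.9 K.
Q = 0, so ΔU = W_on_gas = nCᵥΔT with Cᵥ = R/(γ−1) = 27.71 J/(mol·K).
ΔU = 2.05 × 27.71 × (571.9 − 223.5) = 19790 J.
Work done by the gas = −ΔU = -19790 J.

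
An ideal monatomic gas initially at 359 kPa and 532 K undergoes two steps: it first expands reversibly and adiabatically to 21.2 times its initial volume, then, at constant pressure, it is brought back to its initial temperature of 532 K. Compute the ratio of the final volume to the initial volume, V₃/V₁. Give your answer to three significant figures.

For a monatomic ideal gas γ = 5/3.
Adiabatic step: V₂/V₁ = 21.2; T₂ = T₁·(1/21.2)^(2/3) = 69.45 K.
Isobaric step: V₃/V₂ = T₃/T₂ = 532/69.45.
V₃/V₁ = (V₂/V₁)(V₃/V₂) = 21.2 × (532/69.45) = 162.4.

V₃/V₁ ≈ 162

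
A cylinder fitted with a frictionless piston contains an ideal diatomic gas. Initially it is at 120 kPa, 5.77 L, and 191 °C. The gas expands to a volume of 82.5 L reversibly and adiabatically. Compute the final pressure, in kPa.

P₂ ≈ 2.90 kPa

Adiabatic: P₁V₁^γ = P₂V₂^γ ⇒ P₂ = P₁ (V₁/V₂)^γ.
γ = 7/5 for a diatomic ideal gas.
P₂ = 120 × (5.77/82.5)^(7/5) = 2.896 kPa.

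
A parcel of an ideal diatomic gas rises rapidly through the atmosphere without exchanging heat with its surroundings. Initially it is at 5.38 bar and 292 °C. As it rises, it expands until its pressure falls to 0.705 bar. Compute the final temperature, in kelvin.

Along an adiabat T P^((1−γ)/γ) is constant, so T₂ = T₁ (P₂/P₁)^((γ−1)/γ).
For a diatomic ideal gas γ = 7/5, so (γ−1)/γ = 2/7.
T₁ = 292 °C = 565.1 K.
T₂ = 565.1 × (0.705/5.38)^(2/7) = 316.2 K.

T₂ ≈ 316 K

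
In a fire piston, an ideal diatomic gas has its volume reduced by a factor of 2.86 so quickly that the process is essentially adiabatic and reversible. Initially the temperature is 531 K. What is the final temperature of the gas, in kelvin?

For a reversible adiabat TV^(γ−1) is constant, so T₂ = T₁ (V₁/V₂)^(γ−1).
For a diatomic ideal gas γ = 7/5, so γ−1 = 2/5.
T₂ = 531 × 2.86^(2/5) = 808.4 K.

T₂ ≈ 808 K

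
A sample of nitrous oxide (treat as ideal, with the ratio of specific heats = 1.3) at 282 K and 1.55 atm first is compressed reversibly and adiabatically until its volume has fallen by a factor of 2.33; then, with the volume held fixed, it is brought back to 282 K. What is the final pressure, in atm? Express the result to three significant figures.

Adiabatic step (PV^γ = const): P₂ = 1.55×2.33^(1.3) = 4.655 atm; T₂ = 282×2.33^(0.3) = 363.5 K.
Isochoric: P₃ = P₂(T₃/T₂) = 4.655 × (282/363.5) = 3.612 atm.

P₃ ≈ 3.61 atm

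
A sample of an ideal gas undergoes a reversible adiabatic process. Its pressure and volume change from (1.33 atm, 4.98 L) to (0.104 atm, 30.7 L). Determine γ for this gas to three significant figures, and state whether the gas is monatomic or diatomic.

PV^γ = const ⇒ γ = ln(P₂/P₁) / ln(V₁/V₂).
γ = ln(0.104/1.33) / ln(4.98/30.7) = 1.401.
γ ≈ 1.40 is close to 7/5, so the gas is diatomic.

γ ≈ 1.40; diatomic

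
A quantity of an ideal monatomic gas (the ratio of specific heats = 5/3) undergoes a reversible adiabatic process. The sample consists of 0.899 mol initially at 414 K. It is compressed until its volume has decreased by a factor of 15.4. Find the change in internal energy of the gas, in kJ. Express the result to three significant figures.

Adiabatic: T₁V₁^(γ−1) = T₂V₂^(γ−1) ⇒ T₂ = T₁ (V₁/V₂)^(γ−1).
T₂ = 414 × 15.4^(2/3) = 2563 K.
Q = 0, so ΔU = W_on_gas = nCᵥΔT with Cᵥ = R/(γ−1) = 12.47 J/(mol·K).
ΔU = 0.899 × 12.47 × (2563 − 414) = 24090 J.

ΔU ≈ 24.1 kJ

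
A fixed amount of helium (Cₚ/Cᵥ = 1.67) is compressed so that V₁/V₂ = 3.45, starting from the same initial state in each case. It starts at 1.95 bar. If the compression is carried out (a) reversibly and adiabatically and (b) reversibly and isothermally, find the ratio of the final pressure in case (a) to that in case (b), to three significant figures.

P_adiabatic / P_isothermal ≈ 2.29

Isothermal: P_b = P₁(V₁/V₂) = 1.95×3.45.
Adiabatic: P_a = P₁(V₁/V₂)^γ = 1.95×3.45^(1.67).
P_a/P_b = (V₁/V₂)^(γ−1) = 3.45^(0.67) = 2.293.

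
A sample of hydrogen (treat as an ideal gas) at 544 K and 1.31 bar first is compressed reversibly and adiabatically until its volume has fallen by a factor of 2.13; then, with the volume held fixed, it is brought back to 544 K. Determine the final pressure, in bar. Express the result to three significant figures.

P₃ ≈ 2.79 bar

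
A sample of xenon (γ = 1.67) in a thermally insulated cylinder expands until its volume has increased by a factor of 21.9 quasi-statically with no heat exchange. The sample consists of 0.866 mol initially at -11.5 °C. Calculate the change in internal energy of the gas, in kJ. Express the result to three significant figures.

ΔU ≈ -2.46 kJ

For a reversible adiabat TV^(γ−1) is constant, so T₂ = T₁ (V₁/V₂)^(γ−1).
T₁ = -11.5 °C = 261.6 K.
T₂ = 261.6 × (1/21.9)^(0.67) = 33.08 K.
Q = 0, so ΔU = W_on_gas = nCᵥΔT with Cᵥ = R/(γ−1) = 12.41 J/(mol·K).
ΔU = 0.866 × 12.41 × (33.08 − 261.6) = -2456 J.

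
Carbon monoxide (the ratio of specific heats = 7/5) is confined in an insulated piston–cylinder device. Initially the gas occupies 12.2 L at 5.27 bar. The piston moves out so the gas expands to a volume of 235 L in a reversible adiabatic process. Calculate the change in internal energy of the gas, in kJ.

ΔU ≈ -11.2 kJ

P₂ = P₁(V₁/V₂)^γ = 5.27×(12.2/235)^(7/5) = 0.0838 bar.
For a reversible adiabat, W_by_gas = (P₁V₁ − P₂V₂)/(γ−1).
W_by = (527000×0.0122 − 8380×0.235) / (2/5) = 11150 J.
Q = 0 ⇒ ΔU = −W_by = -11150 J.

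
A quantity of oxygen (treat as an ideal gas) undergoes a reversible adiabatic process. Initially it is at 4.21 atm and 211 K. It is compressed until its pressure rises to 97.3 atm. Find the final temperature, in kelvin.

T₂ ≈ 518 K

Along an adiabat T P^((1−γ)/γ) is constant, so T₂ = T₁ (P₂/P₁)^((γ−1)/γ).
For a diatomic ideal gas γ = 7/5, so (γ−1)/γ = 2/7.
T₂ = 211 × (97.3/4.21)^(2/7) = 517.5 K.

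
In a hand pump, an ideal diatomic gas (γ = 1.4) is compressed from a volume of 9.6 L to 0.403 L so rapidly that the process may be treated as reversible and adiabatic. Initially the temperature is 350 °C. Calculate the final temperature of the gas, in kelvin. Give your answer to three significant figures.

T₂ ≈ 2220 K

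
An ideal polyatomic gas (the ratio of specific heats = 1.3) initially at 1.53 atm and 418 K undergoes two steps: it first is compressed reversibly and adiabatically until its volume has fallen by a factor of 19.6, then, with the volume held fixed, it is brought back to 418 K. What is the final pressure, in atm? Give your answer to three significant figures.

Adiabatic step (PV^γ = const): P₂ = 1.53×19.6^(1.3) = 73.22 atm; T₂ = 418×19.6^(0.3) = 1021 K.
Isochoric: P₃ = P₂(T₃/T₂) = 73.22 × (418/1021) = 29.99 atm.

P₃ ≈ 30.0 atm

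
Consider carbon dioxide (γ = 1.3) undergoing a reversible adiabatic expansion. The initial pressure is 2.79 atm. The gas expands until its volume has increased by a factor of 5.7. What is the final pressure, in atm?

P₂ ≈ 0.290 atm

Since PV^γ is constant along a reversible adiabat, P₂ = P₁ (V₁/V₂)^γ.
P₂ = 2.79 × (1/5.7)^(1.3) = 0.2904 atm.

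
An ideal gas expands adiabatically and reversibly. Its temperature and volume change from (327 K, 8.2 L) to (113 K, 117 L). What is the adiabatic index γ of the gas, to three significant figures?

γ ≈ 1.40

TV^(γ−1) = const ⇒ γ − 1 = ln(T₂/T₁) / ln(V₁/V₂).
γ = 1 + ln(113/327) / ln(8.2/117) = 1.4.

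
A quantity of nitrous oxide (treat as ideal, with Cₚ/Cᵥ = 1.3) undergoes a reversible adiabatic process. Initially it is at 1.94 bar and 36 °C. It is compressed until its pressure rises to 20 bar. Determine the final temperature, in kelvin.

T₂ ≈ 530 K

Along an adiabat T P^((1−γ)/γ) is constant, so T₂ = T₁ (P₂/P₁)^((γ−1)/γ).
T₁ = 36 °C = 309.1 K.
T₂ = 309.1 × (20/1.94)^(0.231) = 529.7 K.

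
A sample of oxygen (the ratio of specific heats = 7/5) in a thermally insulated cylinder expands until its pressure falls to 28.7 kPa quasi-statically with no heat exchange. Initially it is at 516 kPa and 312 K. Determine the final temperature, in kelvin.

T₂ ≈ 137 K

Along an adiabat T P^((1−γ)/γ) is constant, so T₂ = T₁ (P₂/P₁)^((γ−1)/γ).
T₂ = 312 × (28.7/516)^(2/7) = 136.7 K.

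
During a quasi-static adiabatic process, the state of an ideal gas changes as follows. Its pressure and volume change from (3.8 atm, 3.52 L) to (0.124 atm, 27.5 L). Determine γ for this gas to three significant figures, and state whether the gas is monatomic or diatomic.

γ ≈ 1.66; monatomic

PV^γ = const ⇒ γ = ln(P₂/P₁) / ln(V₁/V₂).
γ = ln(0.124/3.8) / ln(3.52/27.5) = 1.665.
γ ≈ 1.66 is close to 5/3, so the gas is monatomic.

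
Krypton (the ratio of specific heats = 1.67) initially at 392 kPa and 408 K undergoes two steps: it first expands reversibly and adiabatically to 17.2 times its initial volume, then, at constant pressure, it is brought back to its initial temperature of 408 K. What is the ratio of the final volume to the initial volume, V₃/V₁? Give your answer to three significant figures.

V₃/V₁ ≈ 116

Adiabatic step: V₂/V₁ = 17.2; T₂ = T₁·(1/17.2)^(0.67) = 60.65 K.
Isobaric step: V₃/V₂ = T₃/T₂ = 408/60.65.
V₃/V₁ = (V₂/V₁)(V₃/V₂) = 17.2 × (408/60.65) = 115.7.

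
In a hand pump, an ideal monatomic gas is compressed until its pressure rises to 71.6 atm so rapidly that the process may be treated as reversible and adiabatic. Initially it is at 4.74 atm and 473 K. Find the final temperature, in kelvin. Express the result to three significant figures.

T₂ ≈ 1400 K

Along an adiabat T P^((1−γ)/γ) is constant, so T₂ = T₁ (P₂/P₁)^((γ−1)/γ).
For a monatomic ideal gas γ = 5/3, so (γ−1)/γ = 2/5.
T₂ = 473 × (71.6/4.74)^(2/5) = 1401 K.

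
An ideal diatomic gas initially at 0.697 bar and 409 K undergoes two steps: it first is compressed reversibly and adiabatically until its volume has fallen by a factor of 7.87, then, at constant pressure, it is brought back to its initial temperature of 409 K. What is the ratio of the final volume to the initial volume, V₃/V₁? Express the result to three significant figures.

V₃/V₁ ≈ 0.0557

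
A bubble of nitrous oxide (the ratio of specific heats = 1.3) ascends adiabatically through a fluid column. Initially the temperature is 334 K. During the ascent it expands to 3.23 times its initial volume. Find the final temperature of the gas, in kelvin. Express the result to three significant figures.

Adiabatic: T₁V₁^(γ−1) = T₂V₂^(γ−1) ⇒ T₂ = T₁ (V₁/V₂)^(γ−1).
T₂ = 334 × (1/3.23)^(0.3) = 235 K.

T₂ ≈ 235 K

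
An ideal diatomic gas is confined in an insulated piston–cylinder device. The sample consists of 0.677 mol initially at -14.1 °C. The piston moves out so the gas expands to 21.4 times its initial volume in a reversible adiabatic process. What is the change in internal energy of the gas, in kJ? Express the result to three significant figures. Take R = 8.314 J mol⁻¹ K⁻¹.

ΔU ≈ -2.57 kJ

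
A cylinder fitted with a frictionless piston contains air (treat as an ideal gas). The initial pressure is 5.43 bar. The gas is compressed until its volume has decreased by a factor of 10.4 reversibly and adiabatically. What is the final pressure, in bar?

Adiabatic: P₁V₁^γ = P₂V₂^γ ⇒ P₂ = P₁ (V₁/V₂)^γ.
For a diatomic ideal gas γ = 7/5.
P₂ = 5.43 × 10.4^(7/5) = 144.1 bar.

P₂ ≈ 144 bar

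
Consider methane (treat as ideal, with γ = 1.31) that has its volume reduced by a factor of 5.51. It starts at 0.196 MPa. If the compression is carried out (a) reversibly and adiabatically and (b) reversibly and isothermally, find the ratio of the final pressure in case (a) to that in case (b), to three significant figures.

P_adiabatic / P_isothermal ≈ 1.70

Isothermal: P_b = P₁(V₁/V₂) = 0.196×5.51.
Adiabatic: P_a = P₁(V₁/V₂)^γ = 0.196×5.51^(1.31).
P_a/P_b = (V₁/V₂)^(γ−1) = 5.51^(0.31) = 1.697.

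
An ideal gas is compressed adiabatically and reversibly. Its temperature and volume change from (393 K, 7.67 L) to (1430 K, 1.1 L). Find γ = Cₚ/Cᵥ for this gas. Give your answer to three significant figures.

γ ≈ 1.67

TV^(γ−1) = const ⇒ γ − 1 = ln(T₂/T₁) / ln(V₁/V₂).
γ = 1 + ln(1430/393) / ln(7.67/1.1) = 1.665.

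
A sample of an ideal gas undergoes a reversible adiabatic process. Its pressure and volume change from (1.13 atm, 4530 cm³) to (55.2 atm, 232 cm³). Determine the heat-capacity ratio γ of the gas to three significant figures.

γ ≈ 1.31

PV^γ = const ⇒ γ = ln(P₂/P₁) / ln(V₁/V₂).
γ = ln(55.2/1.13) / ln(4530/232) = 1.309.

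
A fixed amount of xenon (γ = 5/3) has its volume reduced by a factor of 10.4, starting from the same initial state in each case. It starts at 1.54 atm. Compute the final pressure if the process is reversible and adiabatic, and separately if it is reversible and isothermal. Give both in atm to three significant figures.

Isothermal: P₂ = P₁(V₁/V₂) = 1.54×10.4 = 16.02 atm.
Adiabatic: P₂ = P₁(V₁/V₂)^γ = 1.54×10.4^(5/3) = 76.31 atm.

adiabatic: 76.3 atm; isothermal: 16.0 atm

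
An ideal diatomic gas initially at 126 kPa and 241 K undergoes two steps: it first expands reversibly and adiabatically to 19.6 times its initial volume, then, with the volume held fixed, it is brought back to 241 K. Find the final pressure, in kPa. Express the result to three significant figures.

P₃ ≈ 6.43 kPa

For a diatomic ideal gas γ = 7/5.
Adiabatic step (PV^γ = const): P₂ = 126×(1/19.6)^(7/5) = 1.955 kPa; T₂ = 241×(1/19.6)^(2/5) = 73.3 K.
Isochoric: P₃ = P₂(T₃/T₂) = 1.955 × (241/73.3) = 6.429 kPa.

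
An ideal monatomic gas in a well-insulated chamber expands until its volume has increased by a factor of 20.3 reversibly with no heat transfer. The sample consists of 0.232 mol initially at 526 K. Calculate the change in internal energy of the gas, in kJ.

Adiabatic: T₁V₁^(γ−1) = T₂V₂^(γ−1) ⇒ T₂ = T₁ (V₁/V₂)^(γ−1).
γ = 5/3 for a monatomic ideal gas, so γ−1 = 2/3.
T₂ = 526 × (1/20.3)^(2/3) = 70.68 K.
Q = 0, so ΔU = W_on_gas = nCᵥΔT with Cᵥ = R/(γ−1) = 12.47 J/(mol·K).
ΔU = 0.232 × 12.47 × (70.68 − 526) = -1317 J.

ΔU ≈ -1.32 kJ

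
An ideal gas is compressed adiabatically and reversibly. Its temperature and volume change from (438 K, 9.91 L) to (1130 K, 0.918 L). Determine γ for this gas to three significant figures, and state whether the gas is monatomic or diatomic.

γ ≈ 1.40; diatomic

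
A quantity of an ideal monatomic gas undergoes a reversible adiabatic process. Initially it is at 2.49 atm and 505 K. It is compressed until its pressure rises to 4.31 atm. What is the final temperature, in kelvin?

Adiabatic: T₂/T₁ = (P₂/P₁)^((γ−1)/γ).
For a monatomic ideal gas γ = 5/3, so (γ−1)/γ = 2/5.
T₂ = 505 × (4.31/2.49)^(2/5) = 628.9 K.

T₂ ≈ 629 K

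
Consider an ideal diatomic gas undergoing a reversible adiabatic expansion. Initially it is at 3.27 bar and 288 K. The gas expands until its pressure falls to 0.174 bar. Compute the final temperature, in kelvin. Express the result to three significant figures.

T₂ ≈ 125 K

Along an adiabat T P^((1−γ)/γ) is constant, so T₂ = T₁ (P₂/P₁)^((γ−1)/γ).
For a diatomic ideal gas γ = 7/5, so (γ−1)/γ = 2/7.
T₂ = 288 × (0.174/3.27)^(2/7) = 124.6 K.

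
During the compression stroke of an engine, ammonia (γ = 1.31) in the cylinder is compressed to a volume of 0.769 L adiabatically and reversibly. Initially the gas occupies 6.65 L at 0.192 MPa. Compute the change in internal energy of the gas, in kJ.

P₂ = P₁(V₁/V₂)^γ = 0.192×(6.65/0.769)^(1.31) = 3.241 MPa.
For a reversible adiabat, W_by_gas = (P₁V₁ − P₂V₂)/(γ−1).
W_by = (192000×0.00665 − 3.241×10^6×0.000769) / (0.31) = -3920 J.
Q = 0 ⇒ ΔU = −W_by = 3920 J.

ΔU ≈ 3.92 kJ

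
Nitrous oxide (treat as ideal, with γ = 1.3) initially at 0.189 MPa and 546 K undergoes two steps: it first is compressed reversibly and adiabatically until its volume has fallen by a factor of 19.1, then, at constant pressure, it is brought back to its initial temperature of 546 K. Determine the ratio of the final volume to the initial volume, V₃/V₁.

V₃/V₁ ≈ 0.0216

Adiabatic step: V₂/V₁ = 0.05236; T₂ = T₁·19.1^(0.3) = 1323 K.
Isobaric step: V₃/V₂ = T₃/T₂ = 546/1323.
V₃/V₁ = (V₂/V₁)(V₃/V₂) = 0.05236 × (546/1323) = 0.02161.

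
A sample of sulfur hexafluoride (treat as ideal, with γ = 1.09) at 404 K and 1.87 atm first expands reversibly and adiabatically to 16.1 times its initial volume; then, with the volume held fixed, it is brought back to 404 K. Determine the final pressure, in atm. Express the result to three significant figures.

P₃ ≈ 0.116 atm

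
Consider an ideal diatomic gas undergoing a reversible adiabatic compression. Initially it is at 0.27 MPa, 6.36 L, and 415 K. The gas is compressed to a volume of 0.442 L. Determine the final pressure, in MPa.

P₂ ≈ 11.3 MPa

Since PV^γ is constant along a reversible adiabat, P₂ = P₁ (V₁/V₂)^γ.
γ = 7/5 for a diatomic ideal gas.
P₂ = 0.27 × (6.36/0.442)^(7/5) = 11.29 MPa.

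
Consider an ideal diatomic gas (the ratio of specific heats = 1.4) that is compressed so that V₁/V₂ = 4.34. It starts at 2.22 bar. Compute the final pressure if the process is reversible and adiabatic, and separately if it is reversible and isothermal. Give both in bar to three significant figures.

adiabatic: 17.3 bar; isothermal: 9.63 bar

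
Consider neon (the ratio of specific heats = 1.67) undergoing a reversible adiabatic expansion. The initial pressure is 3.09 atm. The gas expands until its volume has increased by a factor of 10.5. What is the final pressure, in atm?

P₂ ≈ 0.0609 atm

Since PV^γ is constant along a reversible adiabat, P₂ = P₁ (V₁/V₂)^γ.
P₂ = 3.09 × (1/10.5)^(1.67) = 0.06089 atm.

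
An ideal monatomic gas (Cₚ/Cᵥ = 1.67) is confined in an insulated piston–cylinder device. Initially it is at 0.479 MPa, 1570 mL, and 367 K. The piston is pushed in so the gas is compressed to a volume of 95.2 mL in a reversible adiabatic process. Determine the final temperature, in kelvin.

Adiabatic: T₁V₁^(γ−1) = T₂V₂^(γ−1) ⇒ T₂ = T₁ (V₁/V₂)^(γ−1).
T₂ = 367 × (1570/95.2)^(0.67) = 2400 K.

T₂ ≈ 2400 K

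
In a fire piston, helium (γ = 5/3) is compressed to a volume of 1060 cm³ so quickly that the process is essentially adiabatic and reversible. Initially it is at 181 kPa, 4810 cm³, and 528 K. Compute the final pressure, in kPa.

Since PV^γ is constant along a reversible adiabat, P₂ = P₁ (V₁/V₂)^γ.
P₂ = 181 × (4810/1060)^(5/3) = 2251 kPa.

P₂ ≈ 2250 kPa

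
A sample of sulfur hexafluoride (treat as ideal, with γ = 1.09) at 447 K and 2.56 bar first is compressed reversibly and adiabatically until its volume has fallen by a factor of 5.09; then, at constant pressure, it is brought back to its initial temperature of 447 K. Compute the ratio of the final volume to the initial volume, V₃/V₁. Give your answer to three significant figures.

Adiabatic step: V₂/V₁ = 0.1965; T₂ = T₁·5.09^(0.09) = 517.5 K.
Isobaric step: V₃/V₂ = T₃/T₂ = 447/517.5.
V₃/V₁ = (V₂/V₁)(V₃/V₂) = 0.1965 × (447/517.5) = 0.1697.

V₃/V₁ ≈ 0.170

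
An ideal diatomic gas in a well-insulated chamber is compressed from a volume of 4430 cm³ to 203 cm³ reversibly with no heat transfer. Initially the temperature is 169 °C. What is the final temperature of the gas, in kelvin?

Adiabatic: T₁V₁^(γ−1) = T₂V₂^(γ−1) ⇒ T₂ = T₁ (V₁/V₂)^(γ−1).
For a diatomic ideal gas γ = 7/5, so γ−1 = 2/5.
T₁ = 169 °C = 442.1 K.
T₂ = 442.1 × (4430/203)^(2/5) = 1518 K.

T₂ ≈ 1520 K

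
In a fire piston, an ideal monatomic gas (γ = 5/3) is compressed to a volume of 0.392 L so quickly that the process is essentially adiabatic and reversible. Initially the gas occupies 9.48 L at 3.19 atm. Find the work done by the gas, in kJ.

W ≈ -33.8 kJ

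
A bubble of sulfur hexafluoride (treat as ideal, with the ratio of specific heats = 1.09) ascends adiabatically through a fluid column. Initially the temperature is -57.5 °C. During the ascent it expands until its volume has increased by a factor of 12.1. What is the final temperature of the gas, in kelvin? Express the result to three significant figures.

T₂ ≈ 172 K

For a reversible adiabat TV^(γ−1) is constant, so T₂ = T₁ (V₁/V₂)^(γ−1).
T₁ = -57.5 °C = 215.6 K.
T₂ = 215.6 × (1/12.1)^(0.09) = 172.3 K.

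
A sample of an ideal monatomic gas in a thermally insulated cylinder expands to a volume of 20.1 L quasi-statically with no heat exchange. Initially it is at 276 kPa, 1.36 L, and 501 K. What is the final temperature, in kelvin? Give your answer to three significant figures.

T₂ ≈ 83.2 K

Adiabatic: T₁V₁^(γ−1) = T₂V₂^(γ−1) ⇒ T₂ = T₁ (V₁/V₂)^(γ−1).
γ = 5/3 for a monatomic ideal gas.
T₂ = 501 × (1.36/20.1)^(2/3) = 83.19 K.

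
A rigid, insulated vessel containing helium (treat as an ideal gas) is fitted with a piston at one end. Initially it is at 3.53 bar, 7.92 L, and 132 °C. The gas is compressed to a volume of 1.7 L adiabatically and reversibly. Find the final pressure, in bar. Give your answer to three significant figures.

Since PV^γ is constant along a reversible adiabat, P₂ = P₁ (V₁/V₂)^γ.
γ = 5/3 for a monatomic ideal gas.
P₂ = 3.53 × (7.92/1.7)^(5/3) = 45.87 bar.

P₂ ≈ 45.9 bar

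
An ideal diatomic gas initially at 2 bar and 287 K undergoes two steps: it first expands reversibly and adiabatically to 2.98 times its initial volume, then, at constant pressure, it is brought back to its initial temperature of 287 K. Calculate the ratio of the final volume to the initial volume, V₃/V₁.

For a diatomic ideal gas γ = 7/5.
Adiabatic step: V₂/V₁ = 2.98; T₂ = T₁·(1/2.98)^(2/5) = 185.4 K.
Isobaric step: V₃/V₂ = T₃/T₂ = 287/185.4.
V₃/V₁ = (V₂/V₁)(V₃/V₂) = 2.98 × (287/185.4) = 4.612.

V₃/V₁ ≈ 4.61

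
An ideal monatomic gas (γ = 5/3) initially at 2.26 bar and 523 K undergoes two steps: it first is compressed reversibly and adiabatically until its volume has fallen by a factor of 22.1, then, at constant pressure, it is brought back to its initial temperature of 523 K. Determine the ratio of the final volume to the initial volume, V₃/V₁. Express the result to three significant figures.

V₃/V₁ ≈ 0.00575

Adiabatic step: V₂/V₁ = 0.04525; T₂ = T₁·22.1^(2/3) = 4119 K.
Isobaric step: V₃/V₂ = T₃/T₂ = 523/4119.
V₃/V₁ = (V₂/V₁)(V₃/V₂) = 0.04525 × (523/4119) = 0.005746.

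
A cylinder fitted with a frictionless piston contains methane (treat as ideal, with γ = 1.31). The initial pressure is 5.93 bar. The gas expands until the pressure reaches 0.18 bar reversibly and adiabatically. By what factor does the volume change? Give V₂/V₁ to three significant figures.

From PV^γ = const, V₂/V₁ = (P₁/P₂)^(1/γ).
V₂/V₁ = (5.93/0.18)^(0.763) = 14.41.

V₂/V₁ ≈ 14.4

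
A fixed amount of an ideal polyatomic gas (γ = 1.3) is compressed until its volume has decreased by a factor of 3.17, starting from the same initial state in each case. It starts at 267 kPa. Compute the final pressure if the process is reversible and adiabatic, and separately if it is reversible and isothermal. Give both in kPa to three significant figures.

adiabatic: 1200 kPa; isothermal: 846 kPa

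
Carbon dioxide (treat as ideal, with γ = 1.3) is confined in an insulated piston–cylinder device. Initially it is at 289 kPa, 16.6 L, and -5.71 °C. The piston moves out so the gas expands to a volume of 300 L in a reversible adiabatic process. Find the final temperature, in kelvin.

T₂ ≈ 112 K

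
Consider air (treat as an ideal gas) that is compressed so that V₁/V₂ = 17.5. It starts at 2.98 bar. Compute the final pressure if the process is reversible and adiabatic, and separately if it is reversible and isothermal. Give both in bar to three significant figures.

For a diatomic ideal gas γ = 7/5.
Isothermal: P₂ = P₁(V₁/V₂) = 2.98×17.5 = 52.15 bar.
Adiabatic: P₂ = P₁(V₁/V₂)^γ = 2.98×17.5^(7/5) = 163.9 bar.

adiabatic: 164 bar; isothermal: 52.1 bar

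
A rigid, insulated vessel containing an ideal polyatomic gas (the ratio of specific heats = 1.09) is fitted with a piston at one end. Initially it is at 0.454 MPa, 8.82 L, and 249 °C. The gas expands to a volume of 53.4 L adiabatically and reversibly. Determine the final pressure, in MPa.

Adiabatic: P₁V₁^γ = P₂V₂^γ ⇒ P₂ = P₁ (V₁/V₂)^γ.
P₂ = 0.454 × (8.82/53.4)^(1.09) = 0.06377 MPa.

P₂ ≈ 0.0638 MPa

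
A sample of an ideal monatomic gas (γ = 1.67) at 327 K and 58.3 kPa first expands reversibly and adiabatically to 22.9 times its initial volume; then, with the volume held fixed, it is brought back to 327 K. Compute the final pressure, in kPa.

Adiabatic step (PV^γ = const): P₂ = 58.3×(1/22.9)^(1.67) = 0.3124 kPa; T₂ = 327×(1/22.9)^(0.67) = 40.13 K.
Isochoric: P₃ = P₂(T₃/T₂) = 0.3124 × (327/40.13) = 2.546 kPa.

P₃ ≈ 2.55 kPa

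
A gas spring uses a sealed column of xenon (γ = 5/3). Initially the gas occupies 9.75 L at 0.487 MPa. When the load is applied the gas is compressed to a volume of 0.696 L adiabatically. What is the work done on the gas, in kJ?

W ≈ 34.3 kJ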